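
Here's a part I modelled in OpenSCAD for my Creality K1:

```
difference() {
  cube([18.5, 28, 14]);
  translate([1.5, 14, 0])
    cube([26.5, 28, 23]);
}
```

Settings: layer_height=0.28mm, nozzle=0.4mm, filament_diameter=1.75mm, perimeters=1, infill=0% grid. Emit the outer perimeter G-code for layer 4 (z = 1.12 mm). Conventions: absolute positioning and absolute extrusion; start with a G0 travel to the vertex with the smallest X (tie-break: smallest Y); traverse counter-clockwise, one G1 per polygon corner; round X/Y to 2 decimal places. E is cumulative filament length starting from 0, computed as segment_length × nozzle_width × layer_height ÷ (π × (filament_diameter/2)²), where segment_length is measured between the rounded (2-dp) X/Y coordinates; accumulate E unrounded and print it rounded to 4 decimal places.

G0 X0.00 Y0.00 Z1.12
G1 X18.50 Y0.00 E0.8614
G1 X18.50 Y14.00 E1.5133
G1 X1.50 Y14.00 E2.3049
G1 X1.50 Y28.00 E2.9568
G1 X0.00 Y28.00 E3.0267
G1 X0.00 Y0.00 E4.3305

At z = 1.12 mm: the 18.5×28 cube contributes its full rectangle; the 26.5×28 cube at (1.5, 14) contributes its full rectangle; Subtracting the remaining from the first: starting from the 18.5×28 cube, the 26.5×28 cube at (1.5, 14) partially overlaps it — only the 238.00 mm² overlap (of its 742.00 mm²) is removed, clipping the outline — 1 connected region. The outline is a single polygon with 6 vertices. Extrusion per mm of travel: 0.4 × 0.28 / (π × 0.875²) = 0.046564. Accumulating E over each segment gives final E = 4.3305.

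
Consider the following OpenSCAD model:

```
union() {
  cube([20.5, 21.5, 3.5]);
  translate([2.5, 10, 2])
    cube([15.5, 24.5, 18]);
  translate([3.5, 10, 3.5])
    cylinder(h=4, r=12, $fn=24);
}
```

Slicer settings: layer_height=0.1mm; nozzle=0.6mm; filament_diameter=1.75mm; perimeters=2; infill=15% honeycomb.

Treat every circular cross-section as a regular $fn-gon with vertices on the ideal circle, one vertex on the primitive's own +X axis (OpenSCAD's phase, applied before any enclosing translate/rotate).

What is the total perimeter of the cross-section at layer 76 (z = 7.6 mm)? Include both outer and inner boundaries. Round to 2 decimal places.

80.00 mm

At z = 7.6 mm: the cube is not intersected at this z (z outside [0, 3.5]); the cube at (2.5, 10) (footprint 15.5×24.5) is included at this height (perimeter 80.00 mm); the cylinder at (3.5, 10) is absent (z outside [3.5, 7.5]); Merging all regions: only the 15.5×24.5 cube at (2.5, 10) is present, so the union is just that shape — boundary = 80.00 mm. Overall, the cross-section is a single solid region. Total boundary length (outer) = 80.00 mm.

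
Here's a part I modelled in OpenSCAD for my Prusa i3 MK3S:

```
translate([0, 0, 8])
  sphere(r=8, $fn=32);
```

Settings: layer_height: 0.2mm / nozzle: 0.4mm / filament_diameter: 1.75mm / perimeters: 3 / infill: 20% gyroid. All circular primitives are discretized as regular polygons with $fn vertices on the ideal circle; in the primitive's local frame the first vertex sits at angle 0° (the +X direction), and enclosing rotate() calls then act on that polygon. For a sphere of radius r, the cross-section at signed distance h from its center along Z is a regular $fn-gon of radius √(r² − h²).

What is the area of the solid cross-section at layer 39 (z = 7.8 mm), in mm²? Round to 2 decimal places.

199.65 mm²

At z = 7.8 mm: the r=8 sphere slices to a regular 32-gon of circumradius 7.997 (√(r²−h²) with h=0.2 from center) (area = (32/2)·7.997²·sin(360°/32) = 199.65 mm²). Overall, the cross-section is a single solid region. Net area = 199.65 mm².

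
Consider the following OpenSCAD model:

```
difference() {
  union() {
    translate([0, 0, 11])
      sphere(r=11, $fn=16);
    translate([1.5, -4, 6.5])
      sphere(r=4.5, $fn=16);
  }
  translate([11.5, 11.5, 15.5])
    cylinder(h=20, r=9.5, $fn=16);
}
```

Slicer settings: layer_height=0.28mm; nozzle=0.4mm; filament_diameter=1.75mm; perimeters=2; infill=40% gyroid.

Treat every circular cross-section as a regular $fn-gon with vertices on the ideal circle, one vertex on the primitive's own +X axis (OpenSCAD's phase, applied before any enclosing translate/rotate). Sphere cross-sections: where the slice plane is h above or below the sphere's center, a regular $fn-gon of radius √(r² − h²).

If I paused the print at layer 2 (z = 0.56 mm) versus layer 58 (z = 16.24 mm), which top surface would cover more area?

layer 58 (z = 16.24 mm)

Layer 2 (z = 0.56): the r=11 sphere contributes a regular 16-gon of circumradius √(11²−10.44²) = 3.465 (area = (16/2)·3.465²·sin(360°/16) = 36.76 mm²); the sphere at (1.5, -4) is absent (|z−center|=5.940 > r=4.5); Combining (union): only the r=11 sphere is present, so the union is just that shape — area = 36.76 mm²; the cylinder at (11.5, 11.5) does not reach this height (z outside [15.5, 35.5]); Taking the first minus the rest: none of the subtracted shapes is present at this height, so the result so far is unchanged — area = 36.76 mm². So its area = 36.76 mm². Layer 58 (z = 16.24): the r=11 sphere contributes a regular 16-gon of circumradius √(11²−5.24²) = 9.672 (area = (16/2)·9.672²·sin(360°/16) = 286.38 mm²); the sphere at (1.5, -4) is absent (|z−center|=9.740 > r=4.5); Combining (union): only the r=11 sphere is present, so the union is just that shape — area = 286.38 mm²; the r=9.5 cylinder at (11.5, 11.5) contributes a regular 16-gon of circumradius 9.5 (area = (16/2)·9.500²·sin(360°/16) = 276.30 mm²); Taking the first minus the rest: starting from the result so far (286.38 mm²), the r=9.5 cylinder at (11.5, 11.5) partially overlaps it — only the 17.55 mm² overlap (of its 276.30 mm²) is removed, clipping the outline — area = 268.82 mm². So its area = 268.82 mm². Layer 58 is larger (268.82 vs 36.76 mm²).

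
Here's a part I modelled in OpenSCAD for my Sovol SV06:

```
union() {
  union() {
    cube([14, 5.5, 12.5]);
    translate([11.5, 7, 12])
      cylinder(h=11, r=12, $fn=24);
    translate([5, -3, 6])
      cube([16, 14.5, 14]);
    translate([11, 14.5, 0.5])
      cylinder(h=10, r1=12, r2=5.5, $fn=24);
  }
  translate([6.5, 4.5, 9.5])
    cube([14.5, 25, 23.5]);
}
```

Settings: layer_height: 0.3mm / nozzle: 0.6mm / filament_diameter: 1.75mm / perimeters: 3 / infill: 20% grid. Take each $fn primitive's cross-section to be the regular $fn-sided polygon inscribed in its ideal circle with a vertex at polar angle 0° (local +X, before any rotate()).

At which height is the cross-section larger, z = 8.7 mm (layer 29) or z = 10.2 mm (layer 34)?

Layer 29 (z = 8.7): the 14×5.5 cube contributes its full rectangle (area 77.00 mm²); the cylinder at (11.5, 7) does not reach this height (z outside [12, 23]); the 16×14.5 cube at (5, -3) contributes its full rectangle (area 232.00 mm²); the cone at (11, 14.5) (r1=12→r2=5.5) has section circumradius 6.670 here — a regular 24-gon (area = (24/2)·6.670²·sin(360°/24) = 138.17 mm²); Merging all regions: the regions partially overlap — summed areas 447.17 mm² minus the doubly-counted overlap 80.21 mm² gives 366.96 mm² — area = 366.96 mm²; the cube at (6.5, 4.5) is absent (z outside [9.5, 33]); Combining (union): only that combined region is present, so the union is just that shape — area = 366.96 mm². So its area = 366.96 mm². Layer 34 (z = 10.2): the cube (footprint 14×5.5) is included at this height (area 77.00 mm²); the cylinder at (11.5, 7) is absent (z outside [12, 23]); the cube at (5, -3) (footprint 16×14.5) is included at this height (area 232.00 mm²); the cone at (11, 14.5) (r1=12→r2=5.5) has section circumradius 5.695 here — a regular 24-gon (area = (24/2)·5.695²·sin(360°/24) = 100.73 mm²); Combining (union): the regions partially overlap — summed areas 409.73 mm² minus the doubly-counted overlap 67.55 mm² gives 342.18 mm² — area = 342.18 mm²; the cube at (6.5, 4.5) is present — its section is the full 14.5×25 rectangle (area 362.50 mm²); Merging all regions: the regions partially overlap — summed areas 704.68 mm² minus the doubly-counted overlap 178.80 mm² gives 525.88 mm² — area = 525.88 mm². So its area = 525.88 mm². Layer 34 is larger (525.88 vs 366.96 mm²).

layer 34 (z = 10.2 mm)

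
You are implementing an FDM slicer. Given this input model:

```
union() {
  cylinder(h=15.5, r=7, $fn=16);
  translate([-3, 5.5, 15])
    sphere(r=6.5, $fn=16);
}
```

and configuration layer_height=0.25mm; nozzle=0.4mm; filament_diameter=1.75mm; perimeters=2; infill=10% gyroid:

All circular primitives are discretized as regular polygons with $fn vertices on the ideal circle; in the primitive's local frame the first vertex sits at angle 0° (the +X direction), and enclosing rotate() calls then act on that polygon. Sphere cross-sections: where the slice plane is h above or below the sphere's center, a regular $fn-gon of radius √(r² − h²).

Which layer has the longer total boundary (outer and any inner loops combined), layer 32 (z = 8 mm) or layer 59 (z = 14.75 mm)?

Layer 32 (z = 8): the cylinder: section is a regular 16-gon, circumradius r=7 (perimeter = 2·16·7.000·sin(180°/16) = 43.70 mm); the sphere at (-3, 5.5) is not intersected at this z (|z−center|=7.000 > r=6.5); Combining (union): only the r=7 cylinder is present, so the union is just that shape — boundary = 43.70 mm. So its perimeter = 43.70 mm. Layer 59 (z = 14.75): the r=7 cylinder gives a regular 16-gon of circumradius 7 (constant along its height) (perimeter = 2·16·7.000·sin(180°/16) = 43.70 mm); the sphere at (-3, 5.5): section is a regular 16-gon, circumradius = √(r²−h²) = √(6.5²−0.25²) = 6.495 (perimeter = 2·16·6.495·sin(180°/16) = 40.55 mm); Combining (union): the regions partially overlap (shared area 59.02 mm²), so the edge portions inside another operand are dropped and the merged outline is re-measured after clipping — boundary = 55.31 mm. So its perimeter = 55.31 mm. Layer 59 is larger (55.31 vs 43.70 mm).

layer 59 (z = 14.75 mm)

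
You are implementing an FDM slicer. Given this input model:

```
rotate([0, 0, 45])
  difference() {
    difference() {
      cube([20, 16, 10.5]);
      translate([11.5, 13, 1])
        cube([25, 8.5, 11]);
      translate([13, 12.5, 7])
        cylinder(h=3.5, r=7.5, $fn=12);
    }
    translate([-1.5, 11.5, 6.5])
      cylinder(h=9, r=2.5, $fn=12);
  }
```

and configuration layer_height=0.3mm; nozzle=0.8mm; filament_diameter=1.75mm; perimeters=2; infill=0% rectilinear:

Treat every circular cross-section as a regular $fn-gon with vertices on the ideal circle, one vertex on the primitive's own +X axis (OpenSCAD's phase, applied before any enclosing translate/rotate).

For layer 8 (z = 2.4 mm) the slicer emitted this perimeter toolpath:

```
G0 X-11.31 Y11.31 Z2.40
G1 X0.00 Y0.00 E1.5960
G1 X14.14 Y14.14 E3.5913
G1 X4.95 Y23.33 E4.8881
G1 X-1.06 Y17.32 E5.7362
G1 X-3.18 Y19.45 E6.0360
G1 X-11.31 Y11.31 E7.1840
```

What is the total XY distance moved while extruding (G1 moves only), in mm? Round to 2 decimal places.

72.00 mm

Sum the Euclidean lengths of each G1 segment: total = 72.00 mm.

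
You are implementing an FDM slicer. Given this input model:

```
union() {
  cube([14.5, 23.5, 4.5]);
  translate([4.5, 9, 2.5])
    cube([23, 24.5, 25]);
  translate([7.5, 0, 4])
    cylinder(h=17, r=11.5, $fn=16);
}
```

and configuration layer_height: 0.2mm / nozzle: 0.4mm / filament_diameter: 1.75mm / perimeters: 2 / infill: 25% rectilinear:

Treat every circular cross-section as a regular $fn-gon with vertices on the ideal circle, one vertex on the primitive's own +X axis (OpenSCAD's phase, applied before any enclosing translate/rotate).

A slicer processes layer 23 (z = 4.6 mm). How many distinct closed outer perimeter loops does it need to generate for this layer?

At z = 4.6 mm: the cube does not reach this height (z outside [0, 4.5]); the cube at (4.5, 9) (footprint 23×24.5) is included at this height; the r=11.5 cylinder at (7.5, 0) contributes a regular 16-gon of circumradius 11.5; Combining (union): the regions partially overlap (shared area 17.66 mm²), so overlapping operands fuse into one piece — 1 connected region. The result has 1 disconnected region.

1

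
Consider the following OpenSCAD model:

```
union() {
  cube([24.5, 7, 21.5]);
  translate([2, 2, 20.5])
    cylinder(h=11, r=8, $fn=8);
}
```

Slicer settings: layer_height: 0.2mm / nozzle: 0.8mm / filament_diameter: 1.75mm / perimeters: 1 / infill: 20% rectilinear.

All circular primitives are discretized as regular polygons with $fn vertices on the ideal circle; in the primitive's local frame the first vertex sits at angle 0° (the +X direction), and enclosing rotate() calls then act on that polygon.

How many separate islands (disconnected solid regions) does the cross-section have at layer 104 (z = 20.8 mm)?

At z = 20.8 mm: the cube (footprint 24.5×7) is included at this height; the r=8 cylinder at (2, 2) gives a regular 8-gon of circumradius 8 (constant along its height); Taking the union: the regions partially overlap (shared area 63.99 mm²), so overlapping operands fuse into one piece — 1 connected region. Overall, the cross-section is a single solid region. Island count = 1.

1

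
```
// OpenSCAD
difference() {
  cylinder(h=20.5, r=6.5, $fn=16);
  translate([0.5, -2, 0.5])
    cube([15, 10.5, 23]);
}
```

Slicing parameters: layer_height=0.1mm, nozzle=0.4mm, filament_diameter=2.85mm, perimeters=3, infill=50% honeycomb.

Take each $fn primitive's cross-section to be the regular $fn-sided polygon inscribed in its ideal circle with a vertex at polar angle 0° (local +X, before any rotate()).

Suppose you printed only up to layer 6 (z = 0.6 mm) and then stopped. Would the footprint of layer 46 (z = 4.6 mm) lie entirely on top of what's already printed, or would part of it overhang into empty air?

entirely on top

Compare the two slices. At z = 0.6: the r=6.5 cylinder gives a regular 16-gon of circumradius 6.5 (constant along its height) (area = (16/2)·6.500²·sin(360°/16) = 129.35 mm²); the 15×10.5 cube at (0.5, -2) contributes its full rectangle (area 157.50 mm²); Taking the first minus the rest: starting from the r=6.5 cylinder (129.35 mm²), the 15×10.5 cube at (0.5, -2) partially overlaps it — only the 40.71 mm² overlap (of its 157.50 mm²) is removed, clipping the outline — area = 88.63 mm². At z = 4.6: the r=6.5 cylinder contributes a regular 16-gon of circumradius 6.5 (area = (16/2)·6.500²·sin(360°/16) = 129.35 mm²); the 15×10.5 cube at (0.5, -2) contributes its full rectangle (area 157.50 mm²); Subtracting the remaining from the first: starting from the r=6.5 cylinder (129.35 mm²), the 15×10.5 cube at (0.5, -2) partially overlaps it — only the 40.71 mm² overlap (of its 157.50 mm²) is removed, clipping the outline — area = 88.63 mm². Checking containment: the cross-section at z = 4.6 is a subset of the cross-section at z = 0.6.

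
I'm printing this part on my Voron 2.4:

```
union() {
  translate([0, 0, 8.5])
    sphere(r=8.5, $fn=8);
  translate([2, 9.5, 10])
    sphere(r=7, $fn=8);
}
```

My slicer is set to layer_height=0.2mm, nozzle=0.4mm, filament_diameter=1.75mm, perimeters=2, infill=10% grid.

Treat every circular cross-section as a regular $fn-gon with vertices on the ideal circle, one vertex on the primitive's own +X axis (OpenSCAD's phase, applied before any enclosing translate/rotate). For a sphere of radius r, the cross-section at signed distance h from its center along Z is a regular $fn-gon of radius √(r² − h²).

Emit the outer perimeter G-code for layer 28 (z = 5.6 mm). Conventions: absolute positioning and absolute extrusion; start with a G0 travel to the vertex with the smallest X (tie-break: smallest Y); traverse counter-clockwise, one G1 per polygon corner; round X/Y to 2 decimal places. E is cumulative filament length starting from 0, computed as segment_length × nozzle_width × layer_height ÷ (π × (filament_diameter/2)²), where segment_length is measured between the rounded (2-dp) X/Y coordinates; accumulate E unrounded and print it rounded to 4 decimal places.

G0 X-7.99 Y0.00 Z5.60
G1 X-5.65 Y-5.65 E0.2034
G1 X0.00 Y-7.99 E0.4068
G1 X5.65 Y-5.65 E0.6102
G1 X7.99 Y0.00 E0.8136
G1 X5.68 Y5.58 E1.0145
G1 X5.85 Y5.65 E1.0206
G1 X7.44 Y9.50 E1.1591
G1 X5.85 Y13.35 E1.2977
G1 X2.00 Y14.94 E1.4362
G1 X-1.85 Y13.35 E1.5747
G1 X-3.44 Y9.50 E1.7133
G1 X-2.41 Y6.99 E1.8035
G1 X-5.65 Y5.65 E1.9201
G1 X-7.99 Y0.00 E2.1235

At z = 5.6 mm: the sphere: section is a regular 8-gon, circumradius = √(r²−h²) = √(8.5²−2.9²) = 7.990; the r=7 sphere at (2, 9.5) contributes a regular 8-gon of circumradius √(7²−4.4²) = 5.444; Merging all regions: the regions partially overlap (shared area 16.80 mm²), so overlapping operands fuse into one piece — 1 connected region. The outline is a single polygon with 14 vertices. Extrusion per mm of travel: 0.4 × 0.2 / (π × 0.875²) = 0.033260. Accumulating E over each segment gives final E = 2.1235.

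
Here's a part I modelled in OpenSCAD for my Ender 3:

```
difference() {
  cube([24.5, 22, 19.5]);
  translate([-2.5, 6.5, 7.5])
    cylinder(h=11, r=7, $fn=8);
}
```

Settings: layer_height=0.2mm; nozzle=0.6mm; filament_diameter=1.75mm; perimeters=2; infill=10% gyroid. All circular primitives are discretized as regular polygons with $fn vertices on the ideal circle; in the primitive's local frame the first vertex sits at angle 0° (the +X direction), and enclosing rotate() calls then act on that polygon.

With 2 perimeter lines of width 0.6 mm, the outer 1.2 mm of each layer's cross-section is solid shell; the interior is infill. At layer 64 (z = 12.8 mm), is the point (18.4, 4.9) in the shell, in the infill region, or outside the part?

infill

At z = 12.8 mm: the 24.5×22 cube contributes its full rectangle; the r=7 cylinder at (-2.5, 6.5) contributes a regular 8-gon of circumradius 7; Subtracting the remaining from the first: starting from the 24.5×22 cube, the r=7 cylinder at (-2.5, 6.5) partially overlaps it — only the 36.89 mm² overlap (of its 138.59 mm²) is removed, clipping the outline — 1 connected region. Overall, the cross-section is a single solid region. The nearest boundary edge runs (24.50, 0.00)→(0.00, 0.00); distance from the point to it = 4.90 mm. The point is inside the cross-section and 4.90 mm from the nearest boundary — more than the 1.2 mm shell width (2 × 0.6), so it's in the infill interior.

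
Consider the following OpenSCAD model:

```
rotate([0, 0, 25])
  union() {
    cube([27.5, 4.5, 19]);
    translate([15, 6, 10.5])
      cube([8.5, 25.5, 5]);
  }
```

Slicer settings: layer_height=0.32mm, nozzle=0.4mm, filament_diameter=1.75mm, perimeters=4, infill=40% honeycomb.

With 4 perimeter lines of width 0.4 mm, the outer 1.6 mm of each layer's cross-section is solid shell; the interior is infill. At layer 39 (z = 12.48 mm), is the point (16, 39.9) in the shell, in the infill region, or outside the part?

At z = 12.48 mm: the cube (footprint 27.5×4.5) is included at this height; the cube at (15, 6) (footprint 8.5×25.5) is included at this height; Combining (union): the 2 present regions are separate (no shared area or edge), so areas and boundary lengths simply add and each stays a separate island — 2 connected regions; (rotated 25° about Z; rotation is an isometry so areas/perimeters/island counts are preserved). Overall, the cross-section has 2 separate islands. Undo the 25° rotation: the query point maps to (31.363, 29.400) in the un-rotated model frame. The nearest boundary edge runs (23.50, 31.50)→(23.50, 6.00); distance from the point to it = 7.86 mm. The point is not inside any of the regions above, so it lies outside the cross-section (7.86 mm from the nearest boundary).

outside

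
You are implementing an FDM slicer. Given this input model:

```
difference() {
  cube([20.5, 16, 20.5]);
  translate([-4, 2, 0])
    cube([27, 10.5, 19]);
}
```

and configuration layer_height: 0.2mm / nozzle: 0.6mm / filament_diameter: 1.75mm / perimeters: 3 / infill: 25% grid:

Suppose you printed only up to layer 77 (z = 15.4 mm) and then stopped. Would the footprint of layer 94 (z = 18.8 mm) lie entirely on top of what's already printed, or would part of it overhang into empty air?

Compare the two slices. At z = 15.4: the cube (footprint 20.5×16) is included at this height (area 328.00 mm²); the cube at (-4, 2) is present — its section is the full 27×10.5 rectangle (area 283.50 mm²); After the difference (first − rest): starting from the 20.5×16 cube (328.00 mm²), the 27×10.5 cube at (-4, 2) partially overlaps it — only the 215.25 mm² overlap (of its 283.50 mm²) is removed, clipping the outline — area = 112.75 mm². At z = 18.8: the cube is present — its section is the full 20.5×16 rectangle (area 328.00 mm²); the cube at (-4, 2) is present — its section is the full 27×10.5 rectangle (area 283.50 mm²); After the difference (first − rest): starting from the 20.5×16 cube (328.00 mm²), the 27×10.5 cube at (-4, 2) partially overlaps it — only the 215.25 mm² overlap (of its 283.50 mm²) is removed, clipping the outline — area = 112.75 mm². Checking containment: the cross-section at z = 18.8 is a subset of the cross-section at z = 15.4.

entirely on top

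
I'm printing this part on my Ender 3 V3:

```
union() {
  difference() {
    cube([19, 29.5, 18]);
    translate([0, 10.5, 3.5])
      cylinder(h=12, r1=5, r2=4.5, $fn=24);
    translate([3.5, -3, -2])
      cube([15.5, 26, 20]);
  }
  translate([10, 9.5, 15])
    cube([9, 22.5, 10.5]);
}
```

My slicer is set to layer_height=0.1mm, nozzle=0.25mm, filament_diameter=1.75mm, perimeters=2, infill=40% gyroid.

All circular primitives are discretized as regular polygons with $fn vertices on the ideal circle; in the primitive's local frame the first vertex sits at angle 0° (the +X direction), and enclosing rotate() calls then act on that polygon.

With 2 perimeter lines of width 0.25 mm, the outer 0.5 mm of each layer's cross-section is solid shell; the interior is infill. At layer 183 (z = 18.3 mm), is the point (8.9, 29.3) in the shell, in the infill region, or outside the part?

outside

At z = 18.3 mm: the cube does not reach this height (z outside [0, 18]); the cone at (0, 10.5) is absent (z outside [3.5, 15.5]); the cube at (3.5, -3) is not intersected at this z (z outside [-2, 18]); Taking the first minus the rest: the first operand is absent here, so nothing remains; the cube at (10, 9.5) (footprint 9×22.5) is included at this height; Taking the union: only the 9×22.5 cube at (10, 9.5) is present, so the union is just that shape — 1 connected region. Overall, the cross-section is a single solid region. The nearest boundary edge runs (10.00, 32.00)→(10.00, 9.50); distance from the point to it = 1.10 mm. The point is not inside any of the regions above, so it lies outside the cross-section (1.10 mm from the nearest boundary).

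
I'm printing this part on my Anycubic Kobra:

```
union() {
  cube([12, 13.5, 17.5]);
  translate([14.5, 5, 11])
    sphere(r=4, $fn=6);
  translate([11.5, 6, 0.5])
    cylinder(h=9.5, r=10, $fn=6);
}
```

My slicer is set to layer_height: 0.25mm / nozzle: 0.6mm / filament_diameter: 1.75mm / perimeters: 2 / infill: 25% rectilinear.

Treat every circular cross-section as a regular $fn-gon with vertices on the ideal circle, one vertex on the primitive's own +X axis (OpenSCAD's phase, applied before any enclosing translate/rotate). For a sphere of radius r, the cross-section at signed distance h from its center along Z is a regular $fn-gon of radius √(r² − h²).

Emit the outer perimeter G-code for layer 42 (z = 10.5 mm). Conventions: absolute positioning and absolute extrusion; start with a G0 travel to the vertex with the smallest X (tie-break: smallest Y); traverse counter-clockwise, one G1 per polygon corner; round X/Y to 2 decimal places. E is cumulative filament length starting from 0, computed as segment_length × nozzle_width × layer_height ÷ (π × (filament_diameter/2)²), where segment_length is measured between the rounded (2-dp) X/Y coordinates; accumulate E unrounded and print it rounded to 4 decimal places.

G0 X0.00 Y0.00 Z10.50
G1 X12.00 Y0.00 E0.7484
G1 X12.00 Y2.46 E0.9018
G1 X12.52 Y1.56 E0.9666
G1 X16.48 Y1.56 E1.2135
G1 X18.47 Y5.00 E1.4614
G1 X16.48 Y8.44 E1.7092
G1 X12.52 Y8.44 E1.9562
G1 X12.00 Y7.54 E2.0210
G1 X12.00 Y13.50 E2.3927
G1 X0.00 Y13.50 E3.1410
G1 X0.00 Y0.00 E3.9829

At z = 10.5 mm: the 12×13.5 cube contributes its full rectangle; the r=4 sphere at (14.5, 5) contributes a regular 6-gon of circumradius √(4²−0.5²) = 3.969; the cylinder at (11.5, 6) does not reach this height (z outside [0.5, 10]); Merging all regions: the regions partially overlap (shared area 3.74 mm²), so overlapping operands fuse into one piece — 1 connected region. The outline is a single polygon with 11 vertices. Extrusion per mm of travel: 0.6 × 0.25 / (π × 0.875²) = 0.062363. Accumulating E over each segment gives final E = 3.9829.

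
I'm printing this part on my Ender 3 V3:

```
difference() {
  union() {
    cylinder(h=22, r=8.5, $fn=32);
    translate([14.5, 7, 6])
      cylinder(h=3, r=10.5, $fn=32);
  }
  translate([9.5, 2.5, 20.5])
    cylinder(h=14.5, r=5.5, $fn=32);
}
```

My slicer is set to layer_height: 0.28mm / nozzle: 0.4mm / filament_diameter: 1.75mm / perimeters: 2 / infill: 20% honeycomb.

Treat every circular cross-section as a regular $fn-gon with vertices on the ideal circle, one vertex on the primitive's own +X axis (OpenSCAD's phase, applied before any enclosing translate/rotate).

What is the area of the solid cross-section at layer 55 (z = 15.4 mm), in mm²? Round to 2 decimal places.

225.52 mm²

At z = 15.4 mm: the r=8.5 cylinder gives a regular 32-gon of circumradius 8.5 (constant along its height) (area = (32/2)·8.500²·sin(360°/32) = 225.52 mm²); the cylinder at (14.5, 7) is not intersected at this z (z outside [6, 9]); Combining (union): only the r=8.5 cylinder is present, so the union is just that shape — area = 225.52 mm²; the cylinder at (9.5, 2.5) does not reach this height (z outside [20.5, 35]); Taking the first minus the rest: none of the subtracted shapes is present at this height, so the result so far is unchanged — area = 225.52 mm². Overall, the cross-section is a single solid region. Net area = 225.52 mm².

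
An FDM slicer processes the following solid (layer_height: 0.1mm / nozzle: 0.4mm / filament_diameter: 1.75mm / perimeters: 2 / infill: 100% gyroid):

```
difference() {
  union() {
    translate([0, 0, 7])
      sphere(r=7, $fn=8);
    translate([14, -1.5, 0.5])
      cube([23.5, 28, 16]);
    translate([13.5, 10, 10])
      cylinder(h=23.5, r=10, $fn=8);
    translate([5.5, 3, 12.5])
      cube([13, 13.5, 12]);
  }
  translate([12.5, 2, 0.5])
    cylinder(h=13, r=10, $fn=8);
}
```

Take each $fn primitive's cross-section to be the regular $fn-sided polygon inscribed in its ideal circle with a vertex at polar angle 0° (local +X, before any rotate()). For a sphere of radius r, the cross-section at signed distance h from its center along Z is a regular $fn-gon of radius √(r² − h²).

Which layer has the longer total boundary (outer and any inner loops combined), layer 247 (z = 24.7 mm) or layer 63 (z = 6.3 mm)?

Layer 247 (z = 24.7): the sphere is absent (|z−center|=17.700 > r=7); the cube at (14, -1.5) is absent (z outside [0.5, 16.5]); the r=10 cylinder at (13.5, 10) contributes a regular 8-gon of circumradius 10 (perimeter = 2·8·10.000·sin(180°/8) = 61.23 mm); the cube at (5.5, 3) is absent (z outside [12.5, 24.5]); Combining (union): only the r=10 cylinder at (13.5, 10) is present, so the union is just that shape — boundary = 61.23 mm; the cylinder at (12.5, 2) is not intersected at this z (z outside [0.5, 13.5]); Taking the first minus the rest: none of the subtracted shapes is present at this height, so the result so far is unchanged — boundary = 61.23 mm. So its perimeter = 61.23 mm. Layer 63 (z = 6.3): the r=7 sphere contributes a regular 8-gon of circumradius √(7²−0.7²) = 6.965 (perimeter = 2·8·6.965·sin(180°/8) = 42.65 mm); the cube at (14, -1.5) is present — its section is the full 23.5×28 rectangle (perimeter 103.00 mm); the cylinder at (13.5, 10) is not intersected at this z (z outside [10, 33.5]); the cube at (5.5, 3) does not reach this height (z outside [12.5, 24.5]); Taking the union: the 2 present regions are separate (no shared area or edge), so areas and boundary lengths simply add and each stays a separate island — boundary = 145.65 mm; the cylinder at (12.5, 2): section is a regular 8-gon, circumradius r=10 (perimeter = 2·8·10.000·sin(180°/8) = 61.23 mm); Subtracting the remaining from the first: starting from that combined region, the r=10 cylinder at (12.5, 2) partially overlaps it — only the 106.00 mm² overlap (of its 282.84 mm²) is removed, clipping the outline — boundary = 142.53 mm. So its perimeter = 142.53 mm. Layer 63 is larger (142.53 vs 61.23 mm).

layer 63 (z = 6.3 mm)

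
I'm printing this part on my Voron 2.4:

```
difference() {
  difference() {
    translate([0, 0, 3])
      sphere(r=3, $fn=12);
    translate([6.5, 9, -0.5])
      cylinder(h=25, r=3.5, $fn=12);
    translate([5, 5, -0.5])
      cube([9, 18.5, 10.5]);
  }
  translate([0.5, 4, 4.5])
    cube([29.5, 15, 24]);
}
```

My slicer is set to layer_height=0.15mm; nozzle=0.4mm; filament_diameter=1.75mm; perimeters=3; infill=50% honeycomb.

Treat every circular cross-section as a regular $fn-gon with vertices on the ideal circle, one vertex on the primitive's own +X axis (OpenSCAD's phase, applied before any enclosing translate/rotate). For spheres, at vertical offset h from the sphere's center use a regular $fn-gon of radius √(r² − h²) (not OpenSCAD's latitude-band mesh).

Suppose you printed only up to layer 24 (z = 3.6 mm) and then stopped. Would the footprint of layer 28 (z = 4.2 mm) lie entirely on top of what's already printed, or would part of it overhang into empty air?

Compare the two slices. At z = 3.6: the sphere: section is a regular 12-gon, circumradius = √(r²−h²) = √(3²−0.6²) = 2.939 (area = (12/2)·2.939²·sin(360°/12) = 25.92 mm²); the r=3.5 cylinder at (6.5, 9) contributes a regular 12-gon of circumradius 3.5 (area = (12/2)·3.500²·sin(360°/12) = 36.75 mm²); the cube at (5, 5) is present — its section is the full 9×18.5 rectangle (area 166.50 mm²); After the difference (first − rest): starting from the r=3 sphere (25.92 mm²), the r=3.5 cylinder at (6.5, 9) misses the remaining region (no effect); the 9×18.5 cube at (5, 5) misses the remaining region (no effect) — area = 25.92 mm²; the cube at (0.5, 4) is absent (z outside [4.5, 28.5]); After the difference (first − rest): none of the subtracted shapes is present at this height, so the result so far is unchanged — area = 25.92 mm². At z = 4.2: the sphere: section is a regular 12-gon, circumradius = √(r²−h²) = √(3²−1.2²) = 2.750 (area = (12/2)·2.750²·sin(360°/12) = 22.68 mm²); the r=3.5 cylinder at (6.5, 9) contributes a regular 12-gon of circumradius 3.5 (area = (12/2)·3.500²·sin(360°/12) = 36.75 mm²); the 9×18.5 cube at (5, 5) contributes its full rectangle (area 166.50 mm²); After the difference (first − rest): starting from the r=3 sphere (22.68 mm²), the r=3.5 cylinder at (6.5, 9) misses the remaining region (no effect); the 9×18.5 cube at (5, 5) misses the remaining region (no effect) — area = 22.68 mm²; the cube at (0.5, 4) is absent (z outside [4.5, 28.5]); Subtracting the remaining from the first: none of the subtracted shapes is present at this height, so the result so far is unchanged — area = 22.68 mm². Checking containment: the cross-section at z = 4.2 is a subset of the cross-section at z = 3.6.

entirely on top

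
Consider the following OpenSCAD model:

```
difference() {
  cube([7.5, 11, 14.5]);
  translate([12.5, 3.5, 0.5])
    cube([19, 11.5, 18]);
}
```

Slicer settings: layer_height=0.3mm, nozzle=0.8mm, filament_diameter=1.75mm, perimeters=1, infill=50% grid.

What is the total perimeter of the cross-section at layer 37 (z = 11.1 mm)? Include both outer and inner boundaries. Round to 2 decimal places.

At z = 11.1 mm: the cube (footprint 7.5×11) is included at this height (perimeter 37.00 mm); the cube at (12.5, 3.5) is present — its section is the full 19×11.5 rectangle (perimeter 61.00 mm); Taking the first minus the rest: starting from the 7.5×11 cube, the 19×11.5 cube at (12.5, 3.5) misses the remaining region (no effect) — boundary = 37.00 mm. Overall, the cross-section is a single solid region. Total boundary length (outer) = 37.00 mm.

37.00 mm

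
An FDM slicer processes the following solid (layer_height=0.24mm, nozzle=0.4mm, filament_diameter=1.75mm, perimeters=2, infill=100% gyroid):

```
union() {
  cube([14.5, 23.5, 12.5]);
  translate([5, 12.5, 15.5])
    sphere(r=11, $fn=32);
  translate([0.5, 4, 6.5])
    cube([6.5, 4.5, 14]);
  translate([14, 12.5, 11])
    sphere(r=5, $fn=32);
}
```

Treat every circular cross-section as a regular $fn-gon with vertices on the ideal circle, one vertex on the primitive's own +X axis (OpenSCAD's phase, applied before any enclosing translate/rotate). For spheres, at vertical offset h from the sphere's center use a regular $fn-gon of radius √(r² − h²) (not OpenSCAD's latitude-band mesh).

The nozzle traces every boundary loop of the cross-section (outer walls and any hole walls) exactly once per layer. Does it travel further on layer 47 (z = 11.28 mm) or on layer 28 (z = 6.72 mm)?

Layer 47 (z = 11.28): the cube (footprint 14.5×23.5) is included at this height (perimeter 76.00 mm); the r=11 sphere at (5, 12.5) contributes a regular 32-gon of circumradius √(11²−4.22²) = 10.158 (perimeter = 2·32·10.158·sin(180°/32) = 63.72 mm); the 6.5×4.5 cube at (0.5, 4) contributes its full rectangle (perimeter 22.00 mm); the r=5 sphere at (14, 12.5) contributes a regular 32-gon of circumradius √(5²−0.28²) = 4.992 (perimeter = 2·32·4.992·sin(180°/32) = 31.32 mm); Combining (union): the regions partially overlap (shared area 331.14 mm²), so the edge portions inside another operand are dropped and the merged outline is re-measured after clipping — boundary = 84.56 mm. So its perimeter = 84.56 mm. Layer 28 (z = 6.72): the cube (footprint 14.5×23.5) is included at this height (perimeter 76.00 mm); the r=11 sphere at (5, 12.5) contributes a regular 32-gon of circumradius √(11²−8.78²) = 6.627 (perimeter = 2·32·6.627·sin(180°/32) = 41.57 mm); the 6.5×4.5 cube at (0.5, 4) contributes its full rectangle (perimeter 22.00 mm); the sphere at (14, 12.5): section is a regular 32-gon, circumradius = √(r²−h²) = √(5²−4.28²) = 2.585 (perimeter = 2·32·2.585·sin(180°/32) = 16.22 mm); Combining (union): the regions partially overlap (shared area 169.82 mm²), so the edge portions inside another operand are dropped and the merged outline is re-measured after clipping — boundary = 78.83 mm. So its perimeter = 78.83 mm. Layer 47 is larger (84.56 vs 78.83 mm).

layer 47 (z = 11.28 mm)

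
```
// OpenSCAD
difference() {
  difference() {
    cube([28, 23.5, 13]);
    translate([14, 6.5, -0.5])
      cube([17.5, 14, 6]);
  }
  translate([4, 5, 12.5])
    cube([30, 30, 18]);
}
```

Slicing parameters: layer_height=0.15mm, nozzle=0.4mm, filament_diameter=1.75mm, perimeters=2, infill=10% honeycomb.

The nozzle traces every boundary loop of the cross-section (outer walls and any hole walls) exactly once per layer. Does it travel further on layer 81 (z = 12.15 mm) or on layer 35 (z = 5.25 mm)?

Layer 81 (z = 12.15): the cube (footprint 28×23.5) is included at this height (perimeter 103.00 mm); the cube at (14, 6.5) does not reach this height (z outside [-0.5, 5.5]); Subtracting the remaining from the first: none of the subtracted shapes is present at this height, so the 28×23.5 cube is unchanged — boundary = 103.00 mm; the cube at (4, 5) does not reach this height (z outside [12.5, 30.5]); Taking the first minus the rest: none of the subtracted shapes is present at this height, so that combined region is unchanged — boundary = 103.00 mm. So its perimeter = 103.00 mm. Layer 35 (z = 5.25): the 28×23.5 cube contributes its full rectangle (perimeter 103.00 mm); the 17.5×14 cube at (14, 6.5) contributes its full rectangle (perimeter 63.00 mm); Subtracting the remaining from the first: starting from the 28×23.5 cube, the 17.5×14 cube at (14, 6.5) partially overlaps it — only the 196.00 mm² overlap (of its 245.00 mm²) is removed, clipping the outline — boundary = 131.00 mm; the cube at (4, 5) is not intersected at this z (z outside [12.5, 30.5]); After the difference (first − rest): none of the subtracted shapes is present at this height, so the result so far is unchanged — boundary = 131.00 mm. So its perimeter = 131.00 mm. Layer 35 is larger (131.00 vs 103.00 mm).

layer 35 (z = 5.25 mm)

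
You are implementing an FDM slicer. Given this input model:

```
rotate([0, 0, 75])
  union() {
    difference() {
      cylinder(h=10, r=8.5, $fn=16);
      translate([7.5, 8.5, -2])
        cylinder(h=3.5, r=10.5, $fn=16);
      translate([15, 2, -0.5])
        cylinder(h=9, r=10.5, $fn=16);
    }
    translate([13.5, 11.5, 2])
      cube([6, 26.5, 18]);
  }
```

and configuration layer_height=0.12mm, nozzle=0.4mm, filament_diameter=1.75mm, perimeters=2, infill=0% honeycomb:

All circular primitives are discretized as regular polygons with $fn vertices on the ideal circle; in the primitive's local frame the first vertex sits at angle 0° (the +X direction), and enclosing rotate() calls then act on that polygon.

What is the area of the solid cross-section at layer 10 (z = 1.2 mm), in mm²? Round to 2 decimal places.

At z = 1.2 mm: the r=8.5 cylinder gives a regular 16-gon of circumradius 8.5 (constant along its height) (area = (16/2)·8.500²·sin(360°/16) = 221.19 mm²); the r=10.5 cylinder at (7.5, 8.5) contributes a regular 16-gon of circumradius 10.5 (area = (16/2)·10.500²·sin(360°/16) = 337.53 mm²); the r=10.5 cylinder at (15, 2) contributes a regular 16-gon of circumradius 10.5 (area = (16/2)·10.500²·sin(360°/16) = 337.53 mm²); Subtracting the remaining from the first: starting from the r=8.5 cylinder (221.19 mm²), the r=10.5 cylinder at (7.5, 8.5) partially overlaps it — only the 76.63 mm² overlap (of its 337.53 mm²) is removed, clipping the outline; the r=10.5 cylinder at (15, 2) partially overlaps it — only the 4.51 mm² overlap (of its 337.53 mm²) is removed, clipping the outline — area = 140.05 mm²; the cube at (13.5, 11.5) does not reach this height (z outside [2, 20]); Merging all regions: only the result so far is present, so the union is just that shape — area = 140.05 mm²; (whole slice rotated 75° about Z — lengths, areas and connectivity unchanged). Overall, the cross-section is a single solid region. Net area = 140.05 mm².

140.05 mm²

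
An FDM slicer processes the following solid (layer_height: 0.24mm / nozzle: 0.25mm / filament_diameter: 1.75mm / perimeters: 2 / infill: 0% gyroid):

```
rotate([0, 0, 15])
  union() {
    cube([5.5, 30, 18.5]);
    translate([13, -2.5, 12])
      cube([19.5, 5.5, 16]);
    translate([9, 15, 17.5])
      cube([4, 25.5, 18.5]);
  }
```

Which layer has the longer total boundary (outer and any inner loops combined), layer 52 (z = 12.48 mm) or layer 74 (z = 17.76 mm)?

Layer 52 (z = 12.48): the cube is present — its section is the full 5.5×30 rectangle (perimeter 71.00 mm); the cube at (13, -2.5) (footprint 19.5×5.5) is included at this height (perimeter 50.00 mm); the cube at (9, 15) does not reach this height (z outside [17.5, 36]); Merging all regions: the 2 present regions are separate (no shared area or edge), so areas and boundary lengths simply add and each stays a separate island — boundary = 121.00 mm; (whole slice rotated 15° about Z — lengths, areas and connectivity unchanged). So its perimeter = 121.00 mm. Layer 74 (z = 17.76): the cube is present — its section is the full 5.5×30 rectangle (perimeter 71.00 mm); the cube at (13, -2.5) is present — its section is the full 19.5×5.5 rectangle (perimeter 50.00 mm); the cube at (9, 15) is present — its section is the full 4×25.5 rectangle (perimeter 59.00 mm); Merging all regions: the 3 present regions are separate (no shared area or edge), so areas and boundary lengths simply add and each stays a separate island — boundary = 180.00 mm; (whole slice rotated 15° about Z — lengths, areas and connectivity unchanged). So its perimeter = 180.00 mm. Layer 74 is larger (180.00 vs 121.00 mm).

layer 74 (z = 17.76 mm)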